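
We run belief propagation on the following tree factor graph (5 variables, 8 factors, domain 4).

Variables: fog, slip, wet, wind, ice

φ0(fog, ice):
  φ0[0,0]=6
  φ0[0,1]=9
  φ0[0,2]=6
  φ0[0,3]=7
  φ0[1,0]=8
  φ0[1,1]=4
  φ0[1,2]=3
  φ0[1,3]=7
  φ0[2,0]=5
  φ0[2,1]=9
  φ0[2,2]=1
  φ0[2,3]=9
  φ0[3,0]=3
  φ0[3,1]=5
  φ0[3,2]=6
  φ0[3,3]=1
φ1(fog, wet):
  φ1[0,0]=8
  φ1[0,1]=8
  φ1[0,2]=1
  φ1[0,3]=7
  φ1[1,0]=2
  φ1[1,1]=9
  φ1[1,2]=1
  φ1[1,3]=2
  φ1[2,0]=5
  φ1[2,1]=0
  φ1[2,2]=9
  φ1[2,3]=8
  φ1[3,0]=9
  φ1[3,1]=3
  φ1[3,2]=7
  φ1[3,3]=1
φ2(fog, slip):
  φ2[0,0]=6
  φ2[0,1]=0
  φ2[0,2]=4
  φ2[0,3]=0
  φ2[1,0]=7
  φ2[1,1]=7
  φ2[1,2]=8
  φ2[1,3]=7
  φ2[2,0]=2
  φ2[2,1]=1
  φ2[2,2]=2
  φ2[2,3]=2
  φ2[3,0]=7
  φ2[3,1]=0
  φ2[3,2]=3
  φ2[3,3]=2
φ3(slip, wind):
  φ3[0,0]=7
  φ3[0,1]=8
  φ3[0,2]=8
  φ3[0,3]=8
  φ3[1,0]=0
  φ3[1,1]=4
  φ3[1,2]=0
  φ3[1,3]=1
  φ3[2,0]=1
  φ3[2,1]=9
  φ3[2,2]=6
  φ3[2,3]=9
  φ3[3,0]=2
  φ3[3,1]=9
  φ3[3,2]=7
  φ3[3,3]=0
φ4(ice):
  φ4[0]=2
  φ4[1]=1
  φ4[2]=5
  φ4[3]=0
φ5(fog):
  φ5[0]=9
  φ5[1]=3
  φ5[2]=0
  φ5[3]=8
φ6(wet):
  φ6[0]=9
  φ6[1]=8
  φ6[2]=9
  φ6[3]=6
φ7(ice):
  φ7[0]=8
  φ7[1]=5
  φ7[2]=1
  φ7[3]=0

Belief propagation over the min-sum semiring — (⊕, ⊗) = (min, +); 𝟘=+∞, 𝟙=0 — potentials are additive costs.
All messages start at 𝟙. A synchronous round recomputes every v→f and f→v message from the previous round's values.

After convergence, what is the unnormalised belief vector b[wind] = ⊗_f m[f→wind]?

b[wind] = [16, 20, 16, 17]

init: all messages = 𝟙 over 4 values
r1 m[φ0→fog] = [6, 3, 1, 1]
r1 m[φ0→ice] = [3, 4, 1, 1]
r1 m[φ1→fog] = [1, 1, 0, 1]
r1 m[φ1→wet] = [2, 0, 1, 1]
r1 m[φ2→fog] = [0, 7, 1, 0]
r1 m[φ2→slip] = [2, 0, 2, 0]
r1 m[φ3→slip] = [7, 0, 1, 0]
r1 m[φ3→wind] = [0, 4, 0, 0]
r1 m[φ4→ice] = [2, 1, 5, 0]
r1 m[φ5→fog] = [9, 3, 0, 8]
r1 m[φ6→wet] = [9, 8, 9, 6]
r1 m[φ7→ice] = [8, 5, 1, 0]
r1 m[fog→φ0] = [0, 0, 0, 0]
r1 m[fog→φ1] = [0, 0, 0, 0]
r1 m[fog→φ2] = [0, 0, 0, 0]
r1 m[fog→φ5] = [0, 0, 0, 0]
r1 m[slip→φ2] = [0, 0, 0, 0]
r1 m[slip→φ3] = [0, 0, 0, 0]
r1 m[wet→φ1] = [0, 0, 0, 0]
r1 m[wet→φ6] = [0, 0, 0, 0]
r1 m[wind→φ3] = [0, 0, 0, 0]
r1 m[ice→φ0] = [0, 0, 0, 0]
r1 m[ice→φ4] = [0, 0, 0, 0]
r1 m[ice→φ7] = [0, 0, 0, 0]
r2 m[φ0→fog] = [6, 3, 1, 1]
r2 m[φ0→ice] = [3, 4, 1, 1]
r2 m[φ1→fog] = [1, 1, 0, 1]
r2 m[φ1→wet] = [2, 0, 1, 1]
r2 m[φ2→fog] = [0, 7, 1, 0]
r2 m[φ2→slip] = [2, 0, 2, 0]
r2 m[φ3→slip] = [7, 0, 1, 0]
r2 m[φ3→wind] = [0, 4, 0, 0]
r2 m[φ4→ice] = [2, 1, 5, 0]
r2 m[φ5→fog] = [9, 3, 0, 8]
r2 m[φ6→wet] = [9, 8, 9, 6]
r2 m[φ7→ice] = [8, 5, 1, 0]
r2 m[fog→φ0] = [10, 11, 1, 9]
r2 m[fog→φ1] = [15, 13, 2, 9]
r2 m[fog→φ2] = [16, 7, 1, 10]
r2 m[fog→φ5] = [7, 11, 2, 2]
r2 m[slip→φ2] = [7, 0, 1, 0]
r2 m[slip→φ3] = [2, 0, 2, 0]
r2 m[wet→φ1] = [9, 8, 9, 6]
r2 m[wet→φ6] = [2, 0, 1, 1]
r2 m[wind→φ3] = [0, 0, 0, 0]
r2 m[ice→φ0] = [10, 6, 6, 0]
r2 m[ice→φ4] = [11, 9, 2, 1]
r2 m[ice→φ7] = [5, 5, 6, 1]
r3 m[φ0→fog] = [7, 7, 7, 1]
r3 m[φ0→ice] = [6, 10, 2, 10]
r3 m[φ1→fog] = [10, 8, 8, 7]
r3 m[φ1→wet] = [7, 2, 11, 10]
r3 m[φ2→fog] = [0, 7, 1, 0]
r3 m[φ2→slip] = [3, 2, 3, 3]
r3 m[φ3→slip] = [7, 0, 1, 0]
r3 m[φ3→wind] = [0, 4, 0, 0]
r3 m[φ4→ice] = [2, 1, 5, 0]
r3 m[φ5→fog] = [9, 3, 0, 8]
r3 m[φ6→wet] = [9, 8, 9, 6]
r3 m[φ7→ice] = [8, 5, 1, 0]
r3 m[fog→φ0] = [10, 11, 1, 9]
r3 m[fog→φ1] = [15, 13, 2, 9]
r3 m[fog→φ2] = [16, 7, 1, 10]
r3 m[fog→φ5] = [7, 11, 2, 2]
r3 m[slip→φ2] = [7, 0, 1, 0]
r3 m[slip→φ3] = [2, 0, 2, 0]
r3 m[wet→φ1] = [9, 8, 9, 6]
r3 m[wet→φ6] = [2, 0, 1, 1]
r3 m[wind→φ3] = [0, 0, 0, 0]
r3 m[ice→φ0] = [10, 6, 6, 0]
r3 m[ice→φ4] = [11, 9, 2, 1]
r3 m[ice→φ7] = [5, 5, 6, 1]
r4 m[φ0→fog] = [7, 7, 7, 1]
r4 m[φ0→ice] = [6, 10, 2, 10]
r4 m[φ1→fog] = [10, 8, 8, 7]
r4 m[φ1→wet] = [7, 2, 11, 10]
r4 m[φ2→fog] = [0, 7, 1, 0]
r4 m[φ2→slip] = [3, 2, 3, 3]
r4 m[φ3→slip] = [7, 0, 1, 0]
r4 m[φ3→wind] = [0, 4, 0, 0]
r4 m[φ4→ice] = [2, 1, 5, 0]
r4 m[φ5→fog] = [9, 3, 0, 8]
r4 m[φ6→wet] = [9, 8, 9, 6]
r4 m[φ7→ice] = [8, 5, 1, 0]
r4 m[fog→φ0] = [19, 18, 9, 15]
r4 m[fog→φ1] = [16, 17, 8, 9]
r4 m[fog→φ2] = [26, 18, 15, 16]
r4 m[fog→φ5] = [17, 22, 16, 8]
r4 m[slip→φ2] = [7, 0, 1, 0]
r4 m[slip→φ3] = [3, 2, 3, 3]
r4 m[wet→φ1] = [9, 8, 9, 6]
r4 m[wet→φ6] = [7, 2, 11, 10]
r4 m[wind→φ3] = [0, 0, 0, 0]
r4 m[ice→φ0] = [10, 6, 6, 0]
r4 m[ice→φ4] = [14, 15, 3, 10]
r4 m[ice→φ7] = [8, 11, 7, 10]
r5 m[φ0→fog] = [7, 7, 7, 1]
r5 m[φ0→ice] = [14, 18, 10, 16]
r5 m[φ1→fog] = [10, 8, 8, 7]
r5 m[φ1→wet] = [13, 8, 16, 10]
r5 m[φ2→fog] = [0, 7, 1, 0]
r5 m[φ2→slip] = [17, 16, 17, 17]
r5 m[φ3→slip] = [7, 0, 1, 0]
r5 m[φ3→wind] = [2, 6, 2, 3]
r5 m[φ4→ice] = [2, 1, 5, 0]
r5 m[φ5→fog] = [9, 3, 0, 8]
r5 m[φ6→wet] = [9, 8, 9, 6]
r5 m[φ7→ice] = [8, 5, 1, 0]
r5 m[fog→φ0] = [19, 18, 9, 15]
r5 m[fog→φ1] = [16, 17, 8, 9]
r5 m[fog→φ2] = [26, 18, 15, 16]
r5 m[fog→φ5] = [17, 22, 16, 8]
r5 m[slip→φ2] = [7, 0, 1, 0]
r5 m[slip→φ3] = [3, 2, 3, 3]
r5 m[wet→φ1] = [9, 8, 9, 6]
r5 m[wet→φ6] = [7, 2, 11, 10]
r5 m[wind→φ3] = [0, 0, 0, 0]
r5 m[ice→φ0] = [10, 6, 6, 0]
r5 m[ice→φ4] = [14, 15, 3, 10]
r5 m[ice→φ7] = [8, 11, 7, 10]
r6 m[φ0→fog] = [7, 7, 7, 1]
r6 m[φ0→ice] = [14, 18, 10, 16]
r6 m[φ1→fog] = [10, 8, 8, 7]
r6 m[φ1→wet] = [13, 8, 16, 10]
r6 m[φ2→fog] = [0, 7, 1, 0]
r6 m[φ2→slip] = [17, 16, 17, 17]
r6 m[φ3→slip] = [7, 0, 1, 0]
r6 m[φ3→wind] = [2, 6, 2, 3]
r6 m[φ4→ice] = [2, 1, 5, 0]
r6 m[φ5→fog] = [9, 3, 0, 8]
r6 m[φ6→wet] = [9, 8, 9, 6]
r6 m[φ7→ice] = [8, 5, 1, 0]
r6 m[fog→φ0] = [19, 18, 9, 15]
r6 m[fog→φ1] = [16, 17, 8, 9]
r6 m[fog→φ2] = [26, 18, 15, 16]
r6 m[fog→φ5] = [17, 22, 16, 8]
r6 m[slip→φ2] = [7, 0, 1, 0]
r6 m[slip→φ3] = [17, 16, 17, 17]
r6 m[wet→φ1] = [9, 8, 9, 6]
r6 m[wet→φ6] = [13, 8, 16, 10]
r6 m[wind→φ3] = [0, 0, 0, 0]
r6 m[ice→φ0] = [10, 6, 6, 0]
r6 m[ice→φ4] = [22, 23, 11, 16]
r6 m[ice→φ7] = [16, 19, 15, 16]
r7 m[φ0→fog] = [7, 7, 7, 1]
r7 m[φ0→ice] = [14, 18, 10, 16]
r7 m[φ1→fog] = [10, 8, 8, 7]
r7 m[φ1→wet] = [13, 8, 16, 10]
r7 m[φ2→fog] = [0, 7, 1, 0]
r7 m[φ2→slip] = [17, 16, 17, 17]
r7 m[φ3→slip] = [7, 0, 1, 0]
r7 m[φ3→wind] = [16, 20, 16, 17]
r7 m[φ4→ice] = [2, 1, 5, 0]
r7 m[φ5→fog] = [9, 3, 0, 8]
r7 m[φ6→wet] = [9, 8, 9, 6]
r7 m[φ7→ice] = [8, 5, 1, 0]
r7 m[fog→φ0] = [19, 18, 9, 15]
r7 m[fog→φ1] = [16, 17, 8, 9]
r7 m[fog→φ2] = [26, 18, 15, 16]
r7 m[fog→φ5] = [17, 22, 16, 8]
r7 m[slip→φ2] = [7, 0, 1, 0]
r7 m[slip→φ3] = [17, 16, 17, 17]
r7 m[wet→φ1] = [9, 8, 9, 6]
r7 m[wet→φ6] = [13, 8, 16, 10]
r7 m[wind→φ3] = [0, 0, 0, 0]
r7 m[ice→φ0] = [10, 6, 6, 0]
r7 m[ice→φ4] = [22, 23, 11, 16]
r7 m[ice→φ7] = [16, 19, 15, 16]
r8 m[φ0→fog] = [7, 7, 7, 1]
r8 m[φ0→ice] = [14, 18, 10, 16]
r8 m[φ1→fog] = [10, 8, 8, 7]
r8 m[φ1→wet] = [13, 8, 16, 10]
r8 m[φ2→fog] = [0, 7, 1, 0]
r8 m[φ2→slip] = [17, 16, 17, 17]
r8 m[φ3→slip] = [7, 0, 1, 0]
r8 m[φ3→wind] = [16, 20, 16, 17]
r8 m[φ4→ice] = [2, 1, 5, 0]
r8 m[φ5→fog] = [9, 3, 0, 8]
r8 m[φ6→wet] = [9, 8, 9, 6]
r8 m[φ7→ice] = [8, 5, 1, 0]
r8 m[fog→φ0] = [19, 18, 9, 15]
r8 m[fog→φ1] = [16, 17, 8, 9]
r8 m[fog→φ2] = [26, 18, 15, 16]
r8 m[fog→φ5] = [17, 22, 16, 8]
r8 m[slip→φ2] = [7, 0, 1, 0]
r8 m[slip→φ3] = [17, 16, 17, 17]
r8 m[wet→φ1] = [9, 8, 9, 6]
r8 m[wet→φ6] = [13, 8, 16, 10]
r8 m[wind→φ3] = [0, 0, 0, 0]
r8 m[ice→φ0] = [10, 6, 6, 0]
r8 m[ice→φ4] = [22, 23, 11, 16]
r8 m[ice→φ7] = [16, 19, 15, 16]
fixed point reached at round 8
b[wind] = ⊗ incoming = [16, 20, 16, 17]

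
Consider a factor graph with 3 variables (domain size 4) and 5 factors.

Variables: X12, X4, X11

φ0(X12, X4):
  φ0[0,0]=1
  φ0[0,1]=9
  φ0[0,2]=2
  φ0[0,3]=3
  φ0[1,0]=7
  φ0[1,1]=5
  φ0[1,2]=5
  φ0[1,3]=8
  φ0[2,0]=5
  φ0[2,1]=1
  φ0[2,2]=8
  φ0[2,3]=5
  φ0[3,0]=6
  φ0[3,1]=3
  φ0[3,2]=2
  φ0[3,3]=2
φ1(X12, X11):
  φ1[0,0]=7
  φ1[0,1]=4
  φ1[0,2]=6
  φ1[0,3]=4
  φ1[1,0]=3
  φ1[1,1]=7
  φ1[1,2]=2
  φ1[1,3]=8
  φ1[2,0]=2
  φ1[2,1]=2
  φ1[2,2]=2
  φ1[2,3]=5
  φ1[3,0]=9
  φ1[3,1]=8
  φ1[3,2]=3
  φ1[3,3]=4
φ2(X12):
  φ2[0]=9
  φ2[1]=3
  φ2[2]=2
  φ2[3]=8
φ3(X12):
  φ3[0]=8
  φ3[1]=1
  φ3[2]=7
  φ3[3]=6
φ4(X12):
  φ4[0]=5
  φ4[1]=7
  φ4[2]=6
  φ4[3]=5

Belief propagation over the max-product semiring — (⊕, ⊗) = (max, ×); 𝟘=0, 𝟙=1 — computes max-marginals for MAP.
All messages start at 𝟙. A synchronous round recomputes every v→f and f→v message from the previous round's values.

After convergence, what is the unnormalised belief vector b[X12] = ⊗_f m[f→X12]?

init: all messages = 𝟙 over 4 values
r1 m[φ0→X12] = [9, 8, 8, 6]
r1 m[φ0→X4] = [7, 9, 8, 8]
r1 m[φ1→X12] = [7, 8, 5, 9]
r1 m[φ1→X11] = [9, 8, 6, 8]
r1 m[φ2→X12] = [9, 3, 2, 8]
r1 m[φ3→X12] = [8, 1, 7, 6]
r1 m[φ4→X12] = [5, 7, 6, 5]
r1 m[X12→φ0] = [1, 1, 1, 1]
r1 m[X12→φ1] = [1, 1, 1, 1]
r1 m[X12→φ2] = [1, 1, 1, 1]
r1 m[X12→φ3] = [1, 1, 1, 1]
r1 m[X12→φ4] = [1, 1, 1, 1]
r1 m[X4→φ0] = [1, 1, 1, 1]
r1 m[X11→φ1] = [1, 1, 1, 1]
r2 m[φ0→X12] = [9, 8, 8, 6]
r2 m[φ0→X4] = [7, 9, 8, 8]
r2 m[φ1→X12] = [7, 8, 5, 9]
r2 m[φ1→X11] = [9, 8, 6, 8]
r2 m[φ2→X12] = [9, 3, 2, 8]
r2 m[φ3→X12] = [8, 1, 7, 6]
r2 m[φ4→X12] = [5, 7, 6, 5]
r2 m[X12→φ0] = [2520, 168, 420, 2160]
r2 m[X12→φ1] = [3240, 168, 672, 1440]
r2 m[X12→φ2] = [2520, 448, 1680, 1620]
r2 m[X12→φ3] = [2835, 1344, 480, 2160]
r2 m[X12→φ4] = [4536, 192, 560, 2592]
r2 m[X4→φ0] = [1, 1, 1, 1]
r2 m[X11→φ1] = [1, 1, 1, 1]
r3 m[φ0→X12] = [9, 8, 8, 6]
r3 m[φ0→X4] = [12960, 22680, 5040, 7560]
r3 m[φ1→X12] = [7, 8, 5, 9]
r3 m[φ1→X11] = [22680, 12960, 19440, 12960]
r3 m[φ2→X12] = [9, 3, 2, 8]
r3 m[φ3→X12] = [8, 1, 7, 6]
r3 m[φ4→X12] = [5, 7, 6, 5]
r3 m[X12→φ0] = [2520, 168, 420, 2160]
r3 m[X12→φ1] = [3240, 168, 672, 1440]
r3 m[X12→φ2] = [2520, 448, 1680, 1620]
r3 m[X12→φ3] = [2835, 1344, 480, 2160]
r3 m[X12→φ4] = [4536, 192, 560, 2592]
r3 m[X4→φ0] = [1, 1, 1, 1]
r3 m[X11→φ1] = [1, 1, 1, 1]
r4 m[φ0→X12] = [9, 8, 8, 6]
r4 m[φ0→X4] = [12960, 22680, 5040, 7560]
r4 m[φ1→X12] = [7, 8, 5, 9]
r4 m[φ1→X11] = [22680, 12960, 19440, 12960]
r4 m[φ2→X12] = [9, 3, 2, 8]
r4 m[φ3→X12] = [8, 1, 7, 6]
r4 m[φ4→X12] = [5, 7, 6, 5]
r4 m[X12→φ0] = [2520, 168, 420, 2160]
r4 m[X12→φ1] = [3240, 168, 672, 1440]
r4 m[X12→φ2] = [2520, 448, 1680, 1620]
r4 m[X12→φ3] = [2835, 1344, 480, 2160]
r4 m[X12→φ4] = [4536, 192, 560, 2592]
r4 m[X4→φ0] = [1, 1, 1, 1]
r4 m[X11→φ1] = [1, 1, 1, 1]
fixed point reached at round 4
b[X12] = ⊗ incoming = [22680, 1344, 3360, 12960]

b[X12] = [22680, 1344, 3360, 12960]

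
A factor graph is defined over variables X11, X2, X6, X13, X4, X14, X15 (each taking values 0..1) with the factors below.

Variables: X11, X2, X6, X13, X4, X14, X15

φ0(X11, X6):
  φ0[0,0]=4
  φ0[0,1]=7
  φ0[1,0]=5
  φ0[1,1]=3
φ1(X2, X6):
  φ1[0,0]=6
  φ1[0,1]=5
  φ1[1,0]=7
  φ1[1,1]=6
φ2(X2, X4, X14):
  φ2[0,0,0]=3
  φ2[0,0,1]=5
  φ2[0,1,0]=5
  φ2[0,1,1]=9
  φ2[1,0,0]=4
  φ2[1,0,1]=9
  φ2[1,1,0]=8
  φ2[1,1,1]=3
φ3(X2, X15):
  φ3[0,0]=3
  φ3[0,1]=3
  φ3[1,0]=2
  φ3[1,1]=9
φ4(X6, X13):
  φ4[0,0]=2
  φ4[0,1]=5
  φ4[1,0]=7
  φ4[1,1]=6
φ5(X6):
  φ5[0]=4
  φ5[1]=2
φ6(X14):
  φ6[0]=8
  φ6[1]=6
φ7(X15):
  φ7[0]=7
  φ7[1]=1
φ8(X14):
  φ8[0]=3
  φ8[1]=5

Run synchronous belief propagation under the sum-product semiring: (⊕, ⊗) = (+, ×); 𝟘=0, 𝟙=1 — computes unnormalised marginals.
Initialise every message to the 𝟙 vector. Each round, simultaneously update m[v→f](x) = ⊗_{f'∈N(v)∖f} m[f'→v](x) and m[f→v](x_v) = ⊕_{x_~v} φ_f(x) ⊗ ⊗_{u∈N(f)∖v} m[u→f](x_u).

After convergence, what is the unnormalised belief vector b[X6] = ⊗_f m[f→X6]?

b[X6] = [48498912, 42344640]

init: all messages = 𝟙 over 2 values
r1 m[φ0→X11] = [11, 8]
r1 m[φ0→X6] = [9, 10]
r1 m[φ1→X2] = [11, 13]
r1 m[φ1→X6] = [13, 11]
r1 m[φ2→X2] = [22, 24]
r1 m[φ2→X4] = [21, 25]
r1 m[φ2→X14] = [20, 26]
r1 m[φ3→X2] = [6, 11]
r1 m[φ3→X15] = [5, 12]
r1 m[φ4→X6] = [7, 13]
r1 m[φ4→X13] = [9, 11]
r1 m[φ5→X6] = [4, 2]
r1 m[φ6→X14] = [8, 6]
r1 m[φ7→X15] = [7, 1]
r1 m[φ8→X14] = [3, 5]
r1 m[X11→φ0] = [1, 1]
r1 m[X2→φ1] = [1, 1]
r1 m[X2→φ2] = [1, 1]
r1 m[X2→φ3] = [1, 1]
r1 m[X6→φ0] = [1, 1]
r1 m[X6→φ1] = [1, 1]
r1 m[X6→φ4] = [1, 1]
r1 m[X6→φ5] = [1, 1]
r1 m[X13→φ4] = [1, 1]
r1 m[X4→φ2] = [1, 1]
r1 m[X14→φ2] = [1, 1]
r1 m[X14→φ6] = [1, 1]
r1 m[X14→φ8] = [1, 1]
r1 m[X15→φ3] = [1, 1]
r1 m[X15→φ7] = [1, 1]
r2 m[φ0→X11] = [11, 8]
r2 m[φ0→X6] = [9, 10]
r2 m[φ1→X2] = [11, 13]
r2 m[φ1→X6] = [13, 11]
r2 m[φ2→X2] = [22, 24]
r2 m[φ2→X4] = [21, 25]
r2 m[φ2→X14] = [20, 26]
r2 m[φ3→X2] = [6, 11]
r2 m[φ3→X15] = [5, 12]
r2 m[φ4→X6] = [7, 13]
r2 m[φ4→X13] = [9, 11]
r2 m[φ5→X6] = [4, 2]
r2 m[φ6→X14] = [8, 6]
r2 m[φ7→X15] = [7, 1]
r2 m[φ8→X14] = [3, 5]
r2 m[X11→φ0] = [1, 1]
r2 m[X2→φ1] = [132, 264]
r2 m[X2→φ2] = [66, 143]
r2 m[X2→φ3] = [242, 312]
r2 m[X6→φ0] = [364, 286]
r2 m[X6→φ1] = [252, 260]
r2 m[X6→φ4] = [468, 220]
r2 m[X6→φ5] = [819, 1430]
r2 m[X13→φ4] = [1, 1]
r2 m[X4→φ2] = [1, 1]
r2 m[X14→φ2] = [24, 30]
r2 m[X14→φ6] = [60, 130]
r2 m[X14→φ8] = [160, 156]
r2 m[X15→φ3] = [7, 1]
r2 m[X15→φ7] = [5, 12]
r3 m[φ0→X11] = [3458, 2678]
r3 m[φ0→X6] = [9, 10]
r3 m[φ1→X2] = [2812, 3324]
r3 m[φ1→X6] = [2640, 2244]
r3 m[φ2→X2] = [612, 648]
r3 m[φ2→X4] = [66990, 66066]
r3 m[φ2→X14] = [2244, 2640]
r3 m[φ3→X2] = [24, 23]
r3 m[φ3→X15] = [1350, 3534]
r3 m[φ4→X6] = [7, 13]
r3 m[φ4→X13] = [2476, 3660]
r3 m[φ5→X6] = [4, 2]
r3 m[φ6→X14] = [8, 6]
r3 m[φ7→X15] = [7, 1]
r3 m[φ8→X14] = [3, 5]
r3 m[X11→φ0] = [1, 1]
r3 m[X2→φ1] = [132, 264]
r3 m[X2→φ2] = [66, 143]
r3 m[X2→φ3] = [242, 312]
r3 m[X6→φ0] = [364, 286]
r3 m[X6→φ1] = [252, 260]
r3 m[X6→φ4] = [468, 220]
r3 m[X6→φ5] = [819, 1430]
r3 m[X13→φ4] = [1, 1]
r3 m[X4→φ2] = [1, 1]
r3 m[X14→φ2] = [24, 30]
r3 m[X14→φ6] = [60, 130]
r3 m[X14→φ8] = [160, 156]
r3 m[X15→φ3] = [7, 1]
r3 m[X15→φ7] = [5, 12]
r4 m[φ0→X11] = [3458, 2678]
r4 m[φ0→X6] = [9, 10]
r4 m[φ1→X2] = [2812, 3324]
r4 m[φ1→X6] = [2640, 2244]
r4 m[φ2→X2] = [612, 648]
r4 m[φ2→X4] = [66990, 66066]
r4 m[φ2→X14] = [2244, 2640]
r4 m[φ3→X2] = [24, 23]
r4 m[φ3→X15] = [1350, 3534]
r4 m[φ4→X6] = [7, 13]
r4 m[φ4→X13] = [2476, 3660]
r4 m[φ5→X6] = [4, 2]
r4 m[φ6→X14] = [8, 6]
r4 m[φ7→X15] = [7, 1]
r4 m[φ8→X14] = [3, 5]
r4 m[X11→φ0] = [1, 1]
r4 m[X2→φ1] = [14688, 14904]
r4 m[X2→φ2] = [67488, 76452]
r4 m[X2→φ3] = [1720944, 2153952]
r4 m[X6→φ0] = [73920, 58344]
r4 m[X6→φ1] = [252, 260]
r4 m[X6→φ4] = [95040, 44880]
r4 m[X6→φ5] = [166320, 291720]
r4 m[X13→φ4] = [1, 1]
r4 m[X4→φ2] = [1, 1]
r4 m[X14→φ2] = [24, 30]
r4 m[X14→φ6] = [6732, 13200]
r4 m[X14→φ8] = [17952, 15840]
r4 m[X15→φ3] = [7, 1]
r4 m[X15→φ7] = [1350, 3534]
r5 m[φ0→X11] = [704088, 544632]
r5 m[φ0→X6] = [9, 10]
r5 m[φ1→X2] = [2812, 3324]
r5 m[φ1→X6] = [192456, 162864]
r5 m[φ2→X2] = [612, 648]
r5 m[φ2→X4] = [42963768, 47879784]
r5 m[φ2→X14] = [1457328, 1862256]
r5 m[φ3→X2] = [24, 23]
r5 m[φ3→X15] = [9470736, 24548400]
r5 m[φ4→X6] = [7, 13]
r5 m[φ4→X13] = [504240, 744480]
r5 m[φ5→X6] = [4, 2]
r5 m[φ6→X14] = [8, 6]
r5 m[φ7→X15] = [7, 1]
r5 m[φ8→X14] = [3, 5]
r5 m[X11→φ0] = [1, 1]
r5 m[X2→φ1] = [14688, 14904]
r5 m[X2→φ2] = [67488, 76452]
r5 m[X2→φ3] = [1720944, 2153952]
r5 m[X6→φ0] = [73920, 58344]
r5 m[X6→φ1] = [252, 260]
r5 m[X6→φ4] = [95040, 44880]
r5 m[X6→φ5] = [166320, 291720]
r5 m[X13→φ4] = [1, 1]
r5 m[X4→φ2] = [1, 1]
r5 m[X14→φ2] = [24, 30]
r5 m[X14→φ6] = [6732, 13200]
r5 m[X14→φ8] = [17952, 15840]
r5 m[X15→φ3] = [7, 1]
r5 m[X15→φ7] = [1350, 3534]
r6 m[φ0→X11] = [704088, 544632]
r6 m[φ0→X6] = [9, 10]
r6 m[φ1→X2] = [2812, 3324]
r6 m[φ1→X6] = [192456, 162864]
r6 m[φ2→X2] = [612, 648]
r6 m[φ2→X4] = [42963768, 47879784]
r6 m[φ2→X14] = [1457328, 1862256]
r6 m[φ3→X2] = [24, 23]
r6 m[φ3→X15] = [9470736, 24548400]
r6 m[φ4→X6] = [7, 13]
r6 m[φ4→X13] = [504240, 744480]
r6 m[φ5→X6] = [4, 2]
r6 m[φ6→X14] = [8, 6]
r6 m[φ7→X15] = [7, 1]
r6 m[φ8→X14] = [3, 5]
r6 m[X11→φ0] = [1, 1]
r6 m[X2→φ1] = [14688, 14904]
r6 m[X2→φ2] = [67488, 76452]
r6 m[X2→φ3] = [1720944, 2153952]
r6 m[X6→φ0] = [5388768, 4234464]
r6 m[X6→φ1] = [252, 260]
r6 m[X6→φ4] = [6928416, 3257280]
r6 m[X6→φ5] = [12124728, 21172320]
r6 m[X13→φ4] = [1, 1]
r6 m[X4→φ2] = [1, 1]
r6 m[X14→φ2] = [24, 30]
r6 m[X14→φ6] = [4371984, 9311280]
r6 m[X14→φ8] = [11658624, 11173536]
r6 m[X15→φ3] = [7, 1]
r6 m[X15→φ7] = [9470736, 24548400]
r7 m[φ0→X11] = [51196320, 39647232]
r7 m[φ0→X6] = [9, 10]
r7 m[φ1→X2] = [2812, 3324]
r7 m[φ1→X6] = [192456, 162864]
r7 m[φ2→X2] = [612, 648]
r7 m[φ2→X4] = [42963768, 47879784]
r7 m[φ2→X14] = [1457328, 1862256]
r7 m[φ3→X2] = [24, 23]
r7 m[φ3→X15] = [9470736, 24548400]
r7 m[φ4→X6] = [7, 13]
r7 m[φ4→X13] = [36657792, 54185760]
r7 m[φ5→X6] = [4, 2]
r7 m[φ6→X14] = [8, 6]
r7 m[φ7→X15] = [7, 1]
r7 m[φ8→X14] = [3, 5]
r7 m[X11→φ0] = [1, 1]
r7 m[X2→φ1] = [14688, 14904]
r7 m[X2→φ2] = [67488, 76452]
r7 m[X2→φ3] = [1720944, 2153952]
r7 m[X6→φ0] = [5388768, 4234464]
r7 m[X6→φ1] = [252, 260]
r7 m[X6→φ4] = [6928416, 3257280]
r7 m[X6→φ5] = [12124728, 21172320]
r7 m[X13→φ4] = [1, 1]
r7 m[X4→φ2] = [1, 1]
r7 m[X14→φ2] = [24, 30]
r7 m[X14→φ6] = [4371984, 9311280]
r7 m[X14→φ8] = [11658624, 11173536]
r7 m[X15→φ3] = [7, 1]
r7 m[X15→φ7] = [9470736, 24548400]
r8 m[φ0→X11] = [51196320, 39647232]
r8 m[φ0→X6] = [9, 10]
r8 m[φ1→X2] = [2812, 3324]
r8 m[φ1→X6] = [192456, 162864]
r8 m[φ2→X2] = [612, 648]
r8 m[φ2→X4] = [42963768, 47879784]
r8 m[φ2→X14] = [1457328, 1862256]
r8 m[φ3→X2] = [24, 23]
r8 m[φ3→X15] = [9470736, 24548400]
r8 m[φ4→X6] = [7, 13]
r8 m[φ4→X13] = [36657792, 54185760]
r8 m[φ5→X6] = [4, 2]
r8 m[φ6→X14] = [8, 6]
r8 m[φ7→X15] = [7, 1]
r8 m[φ8→X14] = [3, 5]
r8 m[X11→φ0] = [1, 1]
r8 m[X2→φ1] = [14688, 14904]
r8 m[X2→φ2] = [67488, 76452]
r8 m[X2→φ3] = [1720944, 2153952]
r8 m[X6→φ0] = [5388768, 4234464]
r8 m[X6→φ1] = [252, 260]
r8 m[X6→φ4] = [6928416, 3257280]
r8 m[X6→φ5] = [12124728, 21172320]
r8 m[X13→φ4] = [1, 1]
r8 m[X4→φ2] = [1, 1]
r8 m[X14→φ2] = [24, 30]
r8 m[X14→φ6] = [4371984, 9311280]
r8 m[X14→φ8] = [11658624, 11173536]
r8 m[X15→φ3] = [7, 1]
r8 m[X15→φ7] = [9470736, 24548400]
fixed point reached at round 8
b[X6] = ⊗ incoming = [48498912, 42344640]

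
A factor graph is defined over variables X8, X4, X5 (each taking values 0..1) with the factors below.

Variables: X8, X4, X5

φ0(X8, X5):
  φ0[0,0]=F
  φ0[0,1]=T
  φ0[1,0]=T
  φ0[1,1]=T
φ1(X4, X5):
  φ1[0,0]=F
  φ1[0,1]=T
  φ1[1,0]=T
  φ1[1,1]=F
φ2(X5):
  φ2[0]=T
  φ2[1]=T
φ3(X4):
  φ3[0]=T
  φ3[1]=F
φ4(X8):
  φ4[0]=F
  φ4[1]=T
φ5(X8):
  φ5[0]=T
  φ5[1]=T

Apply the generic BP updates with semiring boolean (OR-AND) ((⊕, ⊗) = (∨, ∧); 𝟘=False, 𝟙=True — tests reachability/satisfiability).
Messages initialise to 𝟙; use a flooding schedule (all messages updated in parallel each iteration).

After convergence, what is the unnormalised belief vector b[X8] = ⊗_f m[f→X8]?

init: all messages = 𝟙 over 2 values
r1 m[φ0→X8] = [T, T]
r1 m[φ0→X5] = [T, T]
r1 m[φ1→X4] = [T, T]
r1 m[φ1→X5] = [T, T]
r1 m[φ2→X5] = [T, T]
r1 m[φ3→X4] = [T, F]
r1 m[φ4→X8] = [F, T]
r1 m[φ5→X8] = [T, T]
r1 m[X8→φ0] = [T, T]
r1 m[X8→φ4] = [T, T]
r1 m[X8→φ5] = [T, T]
r1 m[X4→φ1] = [T, T]
r1 m[X4→φ3] = [T, T]
r1 m[X5→φ0] = [T, T]
r1 m[X5→φ1] = [T, T]
r1 m[X5→φ2] = [T, T]
r2 m[φ0→X8] = [T, T]
r2 m[φ0→X5] = [T, T]
r2 m[φ1→X4] = [T, T]
r2 m[φ1→X5] = [T, T]
r2 m[φ2→X5] = [T, T]
r2 m[φ3→X4] = [T, F]
r2 m[φ4→X8] = [F, T]
r2 m[φ5→X8] = [T, T]
r2 m[X8→φ0] = [F, T]
r2 m[X8→φ4] = [T, T]
r2 m[X8→φ5] = [F, T]
r2 m[X4→φ1] = [T, F]
r2 m[X4→φ3] = [T, T]
r2 m[X5→φ0] = [T, T]
r2 m[X5→φ1] = [T, T]
r2 m[X5→φ2] = [T, T]
r3 m[φ0→X8] = [T, T]
r3 m[φ0→X5] = [T, T]
r3 m[φ1→X4] = [T, T]
r3 m[φ1→X5] = [F, T]
r3 m[φ2→X5] = [T, T]
r3 m[φ3→X4] = [T, F]
r3 m[φ4→X8] = [F, T]
r3 m[φ5→X8] = [T, T]
r3 m[X8→φ0] = [F, T]
r3 m[X8→φ4] = [T, T]
r3 m[X8→φ5] = [F, T]
r3 m[X4→φ1] = [T, F]
r3 m[X4→φ3] = [T, T]
r3 m[X5→φ0] = [T, T]
r3 m[X5→φ1] = [T, T]
r3 m[X5→φ2] = [T, T]
r4 m[φ0→X8] = [T, T]
r4 m[φ0→X5] = [T, T]
r4 m[φ1→X4] = [T, T]
r4 m[φ1→X5] = [F, T]
r4 m[φ2→X5] = [T, T]
r4 m[φ3→X4] = [T, F]
r4 m[φ4→X8] = [F, T]
r4 m[φ5→X8] = [T, T]
r4 m[X8→φ0] = [F, T]
r4 m[X8→φ4] = [T, T]
r4 m[X8→φ5] = [F, T]
r4 m[X4→φ1] = [T, F]
r4 m[X4→φ3] = [T, T]
r4 m[X5→φ0] = [F, T]
r4 m[X5→φ1] = [T, T]
r4 m[X5→φ2] = [F, T]
r5 m[φ0→X8] = [T, T]
r5 m[φ0→X5] = [T, T]
r5 m[φ1→X4] = [T, T]
r5 m[φ1→X5] = [F, T]
r5 m[φ2→X5] = [T, T]
r5 m[φ3→X4] = [T, F]
r5 m[φ4→X8] = [F, T]
r5 m[φ5→X8] = [T, T]
r5 m[X8→φ0] = [F, T]
r5 m[X8→φ4] = [T, T]
r5 m[X8→φ5] = [F, T]
r5 m[X4→φ1] = [T, F]
r5 m[X4→φ3] = [T, T]
r5 m[X5→φ0] = [F, T]
r5 m[X5→φ1] = [T, T]
r5 m[X5→φ2] = [F, T]
fixed point reached at round 5
b[X8] = ⊗ incoming = [F, T]

b[X8] = [F, T]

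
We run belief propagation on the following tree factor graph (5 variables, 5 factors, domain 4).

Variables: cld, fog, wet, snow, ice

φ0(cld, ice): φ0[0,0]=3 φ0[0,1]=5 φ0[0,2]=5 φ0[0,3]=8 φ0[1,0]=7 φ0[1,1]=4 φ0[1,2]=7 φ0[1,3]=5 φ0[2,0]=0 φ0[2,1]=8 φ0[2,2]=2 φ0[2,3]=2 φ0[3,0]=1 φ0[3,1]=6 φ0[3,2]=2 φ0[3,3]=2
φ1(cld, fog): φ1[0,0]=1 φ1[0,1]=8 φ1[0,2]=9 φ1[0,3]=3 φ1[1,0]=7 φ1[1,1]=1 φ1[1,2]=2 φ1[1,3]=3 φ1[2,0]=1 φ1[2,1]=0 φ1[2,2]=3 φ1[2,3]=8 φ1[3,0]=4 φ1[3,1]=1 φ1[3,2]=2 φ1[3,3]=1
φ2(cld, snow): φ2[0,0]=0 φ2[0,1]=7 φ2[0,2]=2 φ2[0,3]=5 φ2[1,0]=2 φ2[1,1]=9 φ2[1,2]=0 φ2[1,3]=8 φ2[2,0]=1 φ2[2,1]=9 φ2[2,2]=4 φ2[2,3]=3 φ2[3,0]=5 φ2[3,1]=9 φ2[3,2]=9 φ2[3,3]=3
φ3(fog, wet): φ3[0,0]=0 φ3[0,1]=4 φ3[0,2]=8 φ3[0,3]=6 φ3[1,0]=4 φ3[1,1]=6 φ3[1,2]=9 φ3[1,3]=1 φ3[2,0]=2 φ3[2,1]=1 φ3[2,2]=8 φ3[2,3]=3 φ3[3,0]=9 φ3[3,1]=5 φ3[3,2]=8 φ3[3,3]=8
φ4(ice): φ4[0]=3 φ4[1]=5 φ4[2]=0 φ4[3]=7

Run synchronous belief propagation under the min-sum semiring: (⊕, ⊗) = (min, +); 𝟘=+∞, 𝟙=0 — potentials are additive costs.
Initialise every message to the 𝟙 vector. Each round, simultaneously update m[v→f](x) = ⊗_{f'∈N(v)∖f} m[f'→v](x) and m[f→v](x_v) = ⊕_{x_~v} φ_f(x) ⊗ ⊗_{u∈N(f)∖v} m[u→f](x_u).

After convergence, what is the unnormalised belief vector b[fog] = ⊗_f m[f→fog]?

b[fog] = [4, 4, 7, 11]

init: all messages = 𝟙 over 4 values
r1 m[φ0→cld] = [3, 4, 0, 1]
r1 m[φ0→ice] = [0, 4, 2, 2]
r1 m[φ1→cld] = [1, 1, 0, 1]
r1 m[φ1→fog] = [1, 0, 2, 1]
r1 m[φ2→cld] = [0, 0, 1, 3]
r1 m[φ2→snow] = [0, 7, 0, 3]
r1 m[φ3→fog] = [0, 1, 1, 5]
r1 m[φ3→wet] = [0, 1, 8, 1]
r1 m[φ4→ice] = [3, 5, 0, 7]
r1 m[cld→φ0] = [0, 0, 0, 0]
r1 m[cld→φ1] = [0, 0, 0, 0]
r1 m[cld→φ2] = [0, 0, 0, 0]
r1 m[fog→φ1] = [0, 0, 0, 0]
r1 m[fog→φ3] = [0, 0, 0, 0]
r1 m[wet→φ3] = [0, 0, 0, 0]
r1 m[snow→φ2] = [0, 0, 0, 0]
r1 m[ice→φ0] = [0, 0, 0, 0]
r1 m[ice→φ4] = [0, 0, 0, 0]
r2 m[φ0→cld] = [3, 4, 0, 1]
r2 m[φ0→ice] = [0, 4, 2, 2]
r2 m[φ1→cld] = [1, 1, 0, 1]
r2 m[φ1→fog] = [1, 0, 2, 1]
r2 m[φ2→cld] = [0, 0, 1, 3]
r2 m[φ2→snow] = [0, 7, 0, 3]
r2 m[φ3→fog] = [0, 1, 1, 5]
r2 m[φ3→wet] = [0, 1, 8, 1]
r2 m[φ4→ice] = [3, 5, 0, 7]
r2 m[cld→φ0] = [1, 1, 1, 4]
r2 m[cld→φ1] = [3, 4, 1, 4]
r2 m[cld→φ2] = [4, 5, 0, 2]
r2 m[fog→φ1] = [0, 1, 1, 5]
r2 m[fog→φ3] = [1, 0, 2, 1]
r2 m[wet→φ3] = [0, 0, 0, 0]
r2 m[snow→φ2] = [0, 0, 0, 0]
r2 m[ice→φ0] = [3, 5, 0, 7]
r2 m[ice→φ4] = [0, 4, 2, 2]
r3 m[φ0→cld] = [5, 7, 2, 2]
r3 m[φ0→ice] = [1, 5, 3, 3]
r3 m[φ1→cld] = [1, 2, 1, 2]
r3 m[φ1→fog] = [2, 1, 4, 5]
r3 m[φ2→cld] = [0, 0, 1, 3]
r3 m[φ2→snow] = [1, 9, 4, 3]
r3 m[φ3→fog] = [0, 1, 1, 5]
r3 m[φ3→wet] = [1, 3, 9, 1]
r3 m[φ4→ice] = [3, 5, 0, 7]
r3 m[cld→φ0] = [1, 1, 1, 4]
r3 m[cld→φ1] = [3, 4, 1, 4]
r3 m[cld→φ2] = [4, 5, 0, 2]
r3 m[fog→φ1] = [0, 1, 1, 5]
r3 m[fog→φ3] = [1, 0, 2, 1]
r3 m[wet→φ3] = [0, 0, 0, 0]
r3 m[snow→φ2] = [0, 0, 0, 0]
r3 m[ice→φ0] = [3, 5, 0, 7]
r3 m[ice→φ4] = [0, 4, 2, 2]
r4 m[φ0→cld] = [5, 7, 2, 2]
r4 m[φ0→ice] = [1, 5, 3, 3]
r4 m[φ1→cld] = [1, 2, 1, 2]
r4 m[φ1→fog] = [2, 1, 4, 5]
r4 m[φ2→cld] = [0, 0, 1, 3]
r4 m[φ2→snow] = [1, 9, 4, 3]
r4 m[φ3→fog] = [0, 1, 1, 5]
r4 m[φ3→wet] = [1, 3, 9, 1]
r4 m[φ4→ice] = [3, 5, 0, 7]
r4 m[cld→φ0] = [1, 2, 2, 5]
r4 m[cld→φ1] = [5, 7, 3, 5]
r4 m[cld→φ2] = [6, 9, 3, 4]
r4 m[fog→φ1] = [0, 1, 1, 5]
r4 m[fog→φ3] = [2, 1, 4, 5]
r4 m[wet→φ3] = [0, 0, 0, 0]
r4 m[snow→φ2] = [0, 0, 0, 0]
r4 m[ice→φ0] = [3, 5, 0, 7]
r4 m[ice→φ4] = [1, 5, 3, 3]
r5 m[φ0→cld] = [5, 7, 2, 2]
r5 m[φ0→ice] = [2, 6, 4, 4]
r5 m[φ1→cld] = [1, 2, 1, 2]
r5 m[φ1→fog] = [4, 3, 6, 6]
r5 m[φ2→cld] = [0, 0, 1, 3]
r5 m[φ2→snow] = [4, 12, 7, 6]
r5 m[φ3→fog] = [0, 1, 1, 5]
r5 m[φ3→wet] = [2, 5, 10, 2]
r5 m[φ4→ice] = [3, 5, 0, 7]
r5 m[cld→φ0] = [1, 2, 2, 5]
r5 m[cld→φ1] = [5, 7, 3, 5]
r5 m[cld→φ2] = [6, 9, 3, 4]
r5 m[fog→φ1] = [0, 1, 1, 5]
r5 m[fog→φ3] = [2, 1, 4, 5]
r5 m[wet→φ3] = [0, 0, 0, 0]
r5 m[snow→φ2] = [0, 0, 0, 0]
r5 m[ice→φ0] = [3, 5, 0, 7]
r5 m[ice→φ4] = [1, 5, 3, 3]
r6 m[φ0→cld] = [5, 7, 2, 2]
r6 m[φ0→ice] = [2, 6, 4, 4]
r6 m[φ1→cld] = [1, 2, 1, 2]
r6 m[φ1→fog] = [4, 3, 6, 6]
r6 m[φ2→cld] = [0, 0, 1, 3]
r6 m[φ2→snow] = [4, 12, 7, 6]
r6 m[φ3→fog] = [0, 1, 1, 5]
r6 m[φ3→wet] = [2, 5, 10, 2]
r6 m[φ4→ice] = [3, 5, 0, 7]
r6 m[cld→φ0] = [1, 2, 2, 5]
r6 m[cld→φ1] = [5, 7, 3, 5]
r6 m[cld→φ2] = [6, 9, 3, 4]
r6 m[fog→φ1] = [0, 1, 1, 5]
r6 m[fog→φ3] = [4, 3, 6, 6]
r6 m[wet→φ3] = [0, 0, 0, 0]
r6 m[snow→φ2] = [0, 0, 0, 0]
r6 m[ice→φ0] = [3, 5, 0, 7]
r6 m[ice→φ4] = [2, 6, 4, 4]
r7 m[φ0→cld] = [5, 7, 2, 2]
r7 m[φ0→ice] = [2, 6, 4, 4]
r7 m[φ1→cld] = [1, 2, 1, 2]
r7 m[φ1→fog] = [4, 3, 6, 6]
r7 m[φ2→cld] = [0, 0, 1, 3]
r7 m[φ2→snow] = [4, 12, 7, 6]
r7 m[φ3→fog] = [0, 1, 1, 5]
r7 m[φ3→wet] = [4, 7, 12, 4]
r7 m[φ4→ice] = [3, 5, 0, 7]
r7 m[cld→φ0] = [1, 2, 2, 5]
r7 m[cld→φ1] = [5, 7, 3, 5]
r7 m[cld→φ2] = [6, 9, 3, 4]
r7 m[fog→φ1] = [0, 1, 1, 5]
r7 m[fog→φ3] = [4, 3, 6, 6]
r7 m[wet→φ3] = [0, 0, 0, 0]
r7 m[snow→φ2] = [0, 0, 0, 0]
r7 m[ice→φ0] = [3, 5, 0, 7]
r7 m[ice→φ4] = [2, 6, 4, 4]
r8 m[φ0→cld] = [5, 7, 2, 2]
r8 m[φ0→ice] = [2, 6, 4, 4]
r8 m[φ1→cld] = [1, 2, 1, 2]
r8 m[φ1→fog] = [4, 3, 6, 6]
r8 m[φ2→cld] = [0, 0, 1, 3]
r8 m[φ2→snow] = [4, 12, 7, 6]
r8 m[φ3→fog] = [0, 1, 1, 5]
r8 m[φ3→wet] = [4, 7, 12, 4]
r8 m[φ4→ice] = [3, 5, 0, 7]
r8 m[cld→φ0] = [1, 2, 2, 5]
r8 m[cld→φ1] = [5, 7, 3, 5]
r8 m[cld→φ2] = [6, 9, 3, 4]
r8 m[fog→φ1] = [0, 1, 1, 5]
r8 m[fog→φ3] = [4, 3, 6, 6]
r8 m[wet→φ3] = [0, 0, 0, 0]
r8 m[snow→φ2] = [0, 0, 0, 0]
r8 m[ice→φ0] = [3, 5, 0, 7]
r8 m[ice→φ4] = [2, 6, 4, 4]
fixed point reached at round 8
b[fog] = ⊗ incoming = [4, 4, 7, 11]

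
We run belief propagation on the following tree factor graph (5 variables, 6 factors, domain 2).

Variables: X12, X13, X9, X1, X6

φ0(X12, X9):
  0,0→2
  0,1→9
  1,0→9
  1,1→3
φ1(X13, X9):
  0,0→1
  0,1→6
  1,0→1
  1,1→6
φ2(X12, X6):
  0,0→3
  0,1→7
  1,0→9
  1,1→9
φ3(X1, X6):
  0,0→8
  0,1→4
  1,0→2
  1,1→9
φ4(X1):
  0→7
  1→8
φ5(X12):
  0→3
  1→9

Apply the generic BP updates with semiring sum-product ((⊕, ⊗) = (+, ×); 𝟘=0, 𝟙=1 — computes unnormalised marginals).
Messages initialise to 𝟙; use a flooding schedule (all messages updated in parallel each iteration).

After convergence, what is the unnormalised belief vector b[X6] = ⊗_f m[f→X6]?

init: all messages = 𝟙 over 2 values
r1 m[φ0→X12] = [11, 12]
r1 m[φ0→X9] = [11, 12]
r1 m[φ1→X13] = [7, 7]
r1 m[φ1→X9] = [2, 12]
r1 m[φ2→X12] = [10, 18]
r1 m[φ2→X6] = [12, 16]
r1 m[φ3→X1] = [12, 11]
r1 m[φ3→X6] = [10, 13]
r1 m[φ4→X1] = [7, 8]
r1 m[φ5→X12] = [3, 9]
r1 m[X12→φ0] = [1, 1]
r1 m[X12→φ2] = [1, 1]
r1 m[X12→φ5] = [1, 1]
r1 m[X13→φ1] = [1, 1]
r1 m[X9→φ0] = [1, 1]
r1 m[X9→φ1] = [1, 1]
r1 m[X1→φ3] = [1, 1]
r1 m[X1→φ4] = [1, 1]
r1 m[X6→φ2] = [1, 1]
r1 m[X6→φ3] = [1, 1]
r2 m[φ0→X12] = [11, 12]
r2 m[φ0→X9] = [11, 12]
r2 m[φ1→X13] = [7, 7]
r2 m[φ1→X9] = [2, 12]
r2 m[φ2→X12] = [10, 18]
r2 m[φ2→X6] = [12, 16]
r2 m[φ3→X1] = [12, 11]
r2 m[φ3→X6] = [10, 13]
r2 m[φ4→X1] = [7, 8]
r2 m[φ5→X12] = [3, 9]
r2 m[X12→φ0] = [30, 162]
r2 m[X12→φ2] = [33, 108]
r2 m[X12→φ5] = [110, 216]
r2 m[X13→φ1] = [1, 1]
r2 m[X9→φ0] = [2, 12]
r2 m[X9→φ1] = [11, 12]
r2 m[X1→φ3] = [7, 8]
r2 m[X1→φ4] = [12, 11]
r2 m[X6→φ2] = [10, 13]
r2 m[X6→φ3] = [12, 16]
r3 m[φ0→X12] = [112, 54]
r3 m[φ0→X9] = [1518, 756]
r3 m[φ1→X13] = [83, 83]
r3 m[φ1→X9] = [2, 12]
r3 m[φ2→X12] = [121, 207]
r3 m[φ2→X6] = [1071, 1203]
r3 m[φ3→X1] = [160, 168]
r3 m[φ3→X6] = [72, 100]
r3 m[φ4→X1] = [7, 8]
r3 m[φ5→X12] = [3, 9]
r3 m[X12→φ0] = [30, 162]
r3 m[X12→φ2] = [33, 108]
r3 m[X12→φ5] = [110, 216]
r3 m[X13→φ1] = [1, 1]
r3 m[X9→φ0] = [2, 12]
r3 m[X9→φ1] = [11, 12]
r3 m[X1→φ3] = [7, 8]
r3 m[X1→φ4] = [12, 11]
r3 m[X6→φ2] = [10, 13]
r3 m[X6→φ3] = [12, 16]
r4 m[φ0→X12] = [112, 54]
r4 m[φ0→X9] = [1518, 756]
r4 m[φ1→X13] = [83, 83]
r4 m[φ1→X9] = [2, 12]
r4 m[φ2→X12] = [121, 207]
r4 m[φ2→X6] = [1071, 1203]
r4 m[φ3→X1] = [160, 168]
r4 m[φ3→X6] = [72, 100]
r4 m[φ4→X1] = [7, 8]
r4 m[φ5→X12] = [3, 9]
r4 m[X12→φ0] = [363, 1863]
r4 m[X12→φ2] = [336, 486]
r4 m[X12→φ5] = [13552, 11178]
r4 m[X13→φ1] = [1, 1]
r4 m[X9→φ0] = [2, 12]
r4 m[X9→φ1] = [1518, 756]
r4 m[X1→φ3] = [7, 8]
r4 m[X1→φ4] = [160, 168]
r4 m[X6→φ2] = [72, 100]
r4 m[X6→φ3] = [1071, 1203]
r5 m[φ0→X12] = [112, 54]
r5 m[φ0→X9] = [17493, 8856]
r5 m[φ1→X13] = [6054, 6054]
r5 m[φ1→X9] = [2, 12]
r5 m[φ2→X12] = [916, 1548]
r5 m[φ2→X6] = [5382, 6726]
r5 m[φ3→X1] = [13380, 12969]
r5 m[φ3→X6] = [72, 100]
r5 m[φ4→X1] = [7, 8]
r5 m[φ5→X12] = [3, 9]
r5 m[X12→φ0] = [363, 1863]
r5 m[X12→φ2] = [336, 486]
r5 m[X12→φ5] = [13552, 11178]
r5 m[X13→φ1] = [1, 1]
r5 m[X9→φ0] = [2, 12]
r5 m[X9→φ1] = [1518, 756]
r5 m[X1→φ3] = [7, 8]
r5 m[X1→φ4] = [160, 168]
r5 m[X6→φ2] = [72, 100]
r5 m[X6→φ3] = [1071, 1203]
r6 m[φ0→X12] = [112, 54]
r6 m[φ0→X9] = [17493, 8856]
r6 m[φ1→X13] = [6054, 6054]
r6 m[φ1→X9] = [2, 12]
r6 m[φ2→X12] = [916, 1548]
r6 m[φ2→X6] = [5382, 6726]
r6 m[φ3→X1] = [13380, 12969]
r6 m[φ3→X6] = [72, 100]
r6 m[φ4→X1] = [7, 8]
r6 m[φ5→X12] = [3, 9]
r6 m[X12→φ0] = [2748, 13932]
r6 m[X12→φ2] = [336, 486]
r6 m[X12→φ5] = [102592, 83592]
r6 m[X13→φ1] = [1, 1]
r6 m[X9→φ0] = [2, 12]
r6 m[X9→φ1] = [17493, 8856]
r6 m[X1→φ3] = [7, 8]
r6 m[X1→φ4] = [13380, 12969]
r6 m[X6→φ2] = [72, 100]
r6 m[X6→φ3] = [5382, 6726]
r7 m[φ0→X12] = [112, 54]
r7 m[φ0→X9] = [130884, 66528]
r7 m[φ1→X13] = [70629, 70629]
r7 m[φ1→X9] = [2, 12]
r7 m[φ2→X12] = [916, 1548]
r7 m[φ2→X6] = [5382, 6726]
r7 m[φ3→X1] = [69960, 71298]
r7 m[φ3→X6] = [72, 100]
r7 m[φ4→X1] = [7, 8]
r7 m[φ5→X12] = [3, 9]
r7 m[X12→φ0] = [2748, 13932]
r7 m[X12→φ2] = [336, 486]
r7 m[X12→φ5] = [102592, 83592]
r7 m[X13→φ1] = [1, 1]
r7 m[X9→φ0] = [2, 12]
r7 m[X9→φ1] = [17493, 8856]
r7 m[X1→φ3] = [7, 8]
r7 m[X1→φ4] = [13380, 12969]
r7 m[X6→φ2] = [72, 100]
r7 m[X6→φ3] = [5382, 6726]
r8 m[φ0→X12] = [112, 54]
r8 m[φ0→X9] = [130884, 66528]
r8 m[φ1→X13] = [70629, 70629]
r8 m[φ1→X9] = [2, 12]
r8 m[φ2→X12] = [916, 1548]
r8 m[φ2→X6] = [5382, 6726]
r8 m[φ3→X1] = [69960, 71298]
r8 m[φ3→X6] = [72, 100]
r8 m[φ4→X1] = [7, 8]
r8 m[φ5→X12] = [3, 9]
r8 m[X12→φ0] = [2748, 13932]
r8 m[X12→φ2] = [336, 486]
r8 m[X12→φ5] = [102592, 83592]
r8 m[X13→φ1] = [1, 1]
r8 m[X9→φ0] = [2, 12]
r8 m[X9→φ1] = [130884, 66528]
r8 m[X1→φ3] = [7, 8]
r8 m[X1→φ4] = [69960, 71298]
r8 m[X6→φ2] = [72, 100]
r8 m[X6→φ3] = [5382, 6726]
r9 m[φ0→X12] = [112, 54]
r9 m[φ0→X9] = [130884, 66528]
r9 m[φ1→X13] = [530052, 530052]
r9 m[φ1→X9] = [2, 12]
r9 m[φ2→X12] = [916, 1548]
r9 m[φ2→X6] = [5382, 6726]
r9 m[φ3→X1] = [69960, 71298]
r9 m[φ3→X6] = [72, 100]
r9 m[φ4→X1] = [7, 8]
r9 m[φ5→X12] = [3, 9]
r9 m[X12→φ0] = [2748, 13932]
r9 m[X12→φ2] = [336, 486]
r9 m[X12→φ5] = [102592, 83592]
r9 m[X13→φ1] = [1, 1]
r9 m[X9→φ0] = [2, 12]
r9 m[X9→φ1] = [130884, 66528]
r9 m[X1→φ3] = [7, 8]
r9 m[X1→φ4] = [69960, 71298]
r9 m[X6→φ2] = [72, 100]
r9 m[X6→φ3] = [5382, 6726]
r10 m[φ0→X12] = [112, 54]
r10 m[φ0→X9] = [130884, 66528]
r10 m[φ1→X13] = [530052, 530052]
r10 m[φ1→X9] = [2, 12]
r10 m[φ2→X12] = [916, 1548]
r10 m[φ2→X6] = [5382, 6726]
r10 m[φ3→X1] = [69960, 71298]
r10 m[φ3→X6] = [72, 100]
r10 m[φ4→X1] = [7, 8]
r10 m[φ5→X12] = [3, 9]
r10 m[X12→φ0] = [2748, 13932]
r10 m[X12→φ2] = [336, 486]
r10 m[X12→φ5] = [102592, 83592]
r10 m[X13→φ1] = [1, 1]
r10 m[X9→φ0] = [2, 12]
r10 m[X9→φ1] = [130884, 66528]
r10 m[X1→φ3] = [7, 8]
r10 m[X1→φ4] = [69960, 71298]
r10 m[X6→φ2] = [72, 100]
r10 m[X6→φ3] = [5382, 6726]
fixed point reached at round 10
b[X6] = ⊗ incoming = [387504, 672600]

b[X6] = [387504, 672600]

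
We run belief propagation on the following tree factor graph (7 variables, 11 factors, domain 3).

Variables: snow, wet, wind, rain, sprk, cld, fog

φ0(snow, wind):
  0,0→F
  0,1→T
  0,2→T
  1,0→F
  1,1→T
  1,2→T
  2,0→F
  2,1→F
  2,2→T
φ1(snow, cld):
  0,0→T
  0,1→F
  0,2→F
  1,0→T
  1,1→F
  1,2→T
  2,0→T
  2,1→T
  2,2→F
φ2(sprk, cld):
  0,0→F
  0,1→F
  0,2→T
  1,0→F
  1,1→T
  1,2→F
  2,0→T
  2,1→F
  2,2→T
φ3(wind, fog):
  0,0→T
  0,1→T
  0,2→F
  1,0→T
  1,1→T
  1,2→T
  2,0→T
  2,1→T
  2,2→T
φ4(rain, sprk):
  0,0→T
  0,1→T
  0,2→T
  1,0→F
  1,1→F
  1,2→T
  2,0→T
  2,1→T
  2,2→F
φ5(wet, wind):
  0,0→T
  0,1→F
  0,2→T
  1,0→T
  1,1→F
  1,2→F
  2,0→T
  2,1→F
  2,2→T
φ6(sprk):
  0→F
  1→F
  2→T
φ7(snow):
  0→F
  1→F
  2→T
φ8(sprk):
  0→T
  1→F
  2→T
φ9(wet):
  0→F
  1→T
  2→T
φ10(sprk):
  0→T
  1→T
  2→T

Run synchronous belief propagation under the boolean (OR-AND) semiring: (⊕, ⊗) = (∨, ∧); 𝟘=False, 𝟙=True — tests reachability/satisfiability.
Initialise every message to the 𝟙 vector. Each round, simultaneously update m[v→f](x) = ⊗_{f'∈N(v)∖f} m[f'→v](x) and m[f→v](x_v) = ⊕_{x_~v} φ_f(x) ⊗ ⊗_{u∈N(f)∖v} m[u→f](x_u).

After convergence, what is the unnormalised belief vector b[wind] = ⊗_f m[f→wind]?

b[wind] = [F, F, T]

init: all messages = 𝟙 over 3 values
r1 m[φ0→snow] = [T, T, T]
r1 m[φ0→wind] = [F, T, T]
r1 m[φ1→snow] = [T, T, T]
r1 m[φ1→cld] = [T, T, T]
r1 m[φ2→sprk] = [T, T, T]
r1 m[φ2→cld] = [T, T, T]
r1 m[φ3→wind] = [T, T, T]
r1 m[φ3→fog] = [T, T, T]
r1 m[φ4→rain] = [T, T, T]
r1 m[φ4→sprk] = [T, T, T]
r1 m[φ5→wet] = [T, T, T]
r1 m[φ5→wind] = [T, F, T]
r1 m[φ6→sprk] = [F, F, T]
r1 m[φ7→snow] = [F, F, T]
r1 m[φ8→sprk] = [T, F, T]
r1 m[φ9→wet] = [F, T, T]
r1 m[φ10→sprk] = [T, T, T]
r1 m[snow→φ0] = [T, T, T]
r1 m[snow→φ1] = [T, T, T]
r1 m[snow→φ7] = [T, T, T]
r1 m[wet→φ5] = [T, T, T]
r1 m[wet→φ9] = [T, T, T]
r1 m[wind→φ0] = [T, T, T]
r1 m[wind→φ3] = [T, T, T]
r1 m[wind→φ5] = [T, T, T]
r1 m[rain→φ4] = [T, T, T]
r1 m[sprk→φ2] = [T, T, T]
r1 m[sprk→φ4] = [T, T, T]
r1 m[sprk→φ6] = [T, T, T]
r1 m[sprk→φ8] = [T, T, T]
r1 m[sprk→φ10] = [T, T, T]
r1 m[cld→φ1] = [T, T, T]
r1 m[cld→φ2] = [T, T, T]
r1 m[fog→φ3] = [T, T, T]
r2 m[φ0→snow] = [T, T, T]
r2 m[φ0→wind] = [F, T, T]
r2 m[φ1→snow] = [T, T, T]
r2 m[φ1→cld] = [T, T, T]
r2 m[φ2→sprk] = [T, T, T]
r2 m[φ2→cld] = [T, T, T]
r2 m[φ3→wind] = [T, T, T]
r2 m[φ3→fog] = [T, T, T]
r2 m[φ4→rain] = [T, T, T]
r2 m[φ4→sprk] = [T, T, T]
r2 m[φ5→wet] = [T, T, T]
r2 m[φ5→wind] = [T, F, T]
r2 m[φ6→sprk] = [F, F, T]
r2 m[φ7→snow] = [F, F, T]
r2 m[φ8→sprk] = [T, F, T]
r2 m[φ9→wet] = [F, T, T]
r2 m[φ10→sprk] = [T, T, T]
r2 m[snow→φ0] = [F, F, T]
r2 m[snow→φ1] = [F, F, T]
r2 m[snow→φ7] = [T, T, T]
r2 m[wet→φ5] = [F, T, T]
r2 m[wet→φ9] = [T, T, T]
r2 m[wind→φ0] = [T, F, T]
r2 m[wind→φ3] = [F, F, T]
r2 m[wind→φ5] = [F, T, T]
r2 m[rain→φ4] = [T, T, T]
r2 m[sprk→φ2] = [F, F, T]
r2 m[sprk→φ4] = [F, F, T]
r2 m[sprk→φ6] = [T, F, T]
r2 m[sprk→φ8] = [F, F, T]
r2 m[sprk→φ10] = [F, F, T]
r2 m[cld→φ1] = [T, T, T]
r2 m[cld→φ2] = [T, T, T]
r2 m[fog→φ3] = [T, T, T]
r3 m[φ0→snow] = [T, T, T]
r3 m[φ0→wind] = [F, F, T]
r3 m[φ1→snow] = [T, T, T]
r3 m[φ1→cld] = [T, T, F]
r3 m[φ2→sprk] = [T, T, T]
r3 m[φ2→cld] = [T, F, T]
r3 m[φ3→wind] = [T, T, T]
r3 m[φ3→fog] = [T, T, T]
r3 m[φ4→rain] = [T, T, F]
r3 m[φ4→sprk] = [T, T, T]
r3 m[φ5→wet] = [T, F, T]
r3 m[φ5→wind] = [T, F, T]
r3 m[φ6→sprk] = [F, F, T]
r3 m[φ7→snow] = [F, F, T]
r3 m[φ8→sprk] = [T, F, T]
r3 m[φ9→wet] = [F, T, T]
r3 m[φ10→sprk] = [T, T, T]
r3 m[snow→φ0] = [F, F, T]
r3 m[snow→φ1] = [F, F, T]
r3 m[snow→φ7] = [T, T, T]
r3 m[wet→φ5] = [F, T, T]
r3 m[wet→φ9] = [T, T, T]
r3 m[wind→φ0] = [T, F, T]
r3 m[wind→φ3] = [F, F, T]
r3 m[wind→φ5] = [F, T, T]
r3 m[rain→φ4] = [T, T, T]
r3 m[sprk→φ2] = [F, F, T]
r3 m[sprk→φ4] = [F, F, T]
r3 m[sprk→φ6] = [T, F, T]
r3 m[sprk→φ8] = [F, F, T]
r3 m[sprk→φ10] = [F, F, T]
r3 m[cld→φ1] = [T, T, T]
r3 m[cld→φ2] = [T, T, T]
r3 m[fog→φ3] = [T, T, T]
r4 m[φ0→snow] = [T, T, T]
r4 m[φ0→wind] = [F, F, T]
r4 m[φ1→snow] = [T, T, T]
r4 m[φ1→cld] = [T, T, F]
r4 m[φ2→sprk] = [T, T, T]
r4 m[φ2→cld] = [T, F, T]
r4 m[φ3→wind] = [T, T, T]
r4 m[φ3→fog] = [T, T, T]
r4 m[φ4→rain] = [T, T, F]
r4 m[φ4→sprk] = [T, T, T]
r4 m[φ5→wet] = [T, F, T]
r4 m[φ5→wind] = [T, F, T]
r4 m[φ6→sprk] = [F, F, T]
r4 m[φ7→snow] = [F, F, T]
r4 m[φ8→sprk] = [T, F, T]
r4 m[φ9→wet] = [F, T, T]
r4 m[φ10→sprk] = [T, T, T]
r4 m[snow→φ0] = [F, F, T]
r4 m[snow→φ1] = [F, F, T]
r4 m[snow→φ7] = [T, T, T]
r4 m[wet→φ5] = [F, T, T]
r4 m[wet→φ9] = [T, F, T]
r4 m[wind→φ0] = [T, F, T]
r4 m[wind→φ3] = [F, F, T]
r4 m[wind→φ5] = [F, F, T]
r4 m[rain→φ4] = [T, T, T]
r4 m[sprk→φ2] = [F, F, T]
r4 m[sprk→φ4] = [F, F, T]
r4 m[sprk→φ6] = [T, F, T]
r4 m[sprk→φ8] = [F, F, T]
r4 m[sprk→φ10] = [F, F, T]
r4 m[cld→φ1] = [T, F, T]
r4 m[cld→φ2] = [T, T, F]
r4 m[fog→φ3] = [T, T, T]
r5 m[φ0→snow] = [T, T, T]
r5 m[φ0→wind] = [F, F, T]
r5 m[φ1→snow] = [T, T, T]
r5 m[φ1→cld] = [T, T, F]
r5 m[φ2→sprk] = [F, T, T]
r5 m[φ2→cld] = [T, F, T]
r5 m[φ3→wind] = [T, T, T]
r5 m[φ3→fog] = [T, T, T]
r5 m[φ4→rain] = [T, T, F]
r5 m[φ4→sprk] = [T, T, T]
r5 m[φ5→wet] = [T, F, T]
r5 m[φ5→wind] = [T, F, T]
r5 m[φ6→sprk] = [F, F, T]
r5 m[φ7→snow] = [F, F, T]
r5 m[φ8→sprk] = [T, F, T]
r5 m[φ9→wet] = [F, T, T]
r5 m[φ10→sprk] = [T, T, T]
r5 m[snow→φ0] = [F, F, T]
r5 m[snow→φ1] = [F, F, T]
r5 m[snow→φ7] = [T, T, T]
r5 m[wet→φ5] = [F, T, T]
r5 m[wet→φ9] = [T, F, T]
r5 m[wind→φ0] = [T, F, T]
r5 m[wind→φ3] = [F, F, T]
r5 m[wind→φ5] = [F, F, T]
r5 m[rain→φ4] = [T, T, T]
r5 m[sprk→φ2] = [F, F, T]
r5 m[sprk→φ4] = [F, F, T]
r5 m[sprk→φ6] = [T, F, T]
r5 m[sprk→φ8] = [F, F, T]
r5 m[sprk→φ10] = [F, F, T]
r5 m[cld→φ1] = [T, F, T]
r5 m[cld→φ2] = [T, T, F]
r5 m[fog→φ3] = [T, T, T]
r6 m[φ0→snow] = [T, T, T]
r6 m[φ0→wind] = [F, F, T]
r6 m[φ1→snow] = [T, T, T]
r6 m[φ1→cld] = [T, T, F]
r6 m[φ2→sprk] = [F, T, T]
r6 m[φ2→cld] = [T, F, T]
r6 m[φ3→wind] = [T, T, T]
r6 m[φ3→fog] = [T, T, T]
r6 m[φ4→rain] = [T, T, F]
r6 m[φ4→sprk] = [T, T, T]
r6 m[φ5→wet] = [T, F, T]
r6 m[φ5→wind] = [T, F, T]
r6 m[φ6→sprk] = [F, F, T]
r6 m[φ7→snow] = [F, F, T]
r6 m[φ8→sprk] = [T, F, T]
r6 m[φ9→wet] = [F, T, T]
r6 m[φ10→sprk] = [T, T, T]
r6 m[snow→φ0] = [F, F, T]
r6 m[snow→φ1] = [F, F, T]
r6 m[snow→φ7] = [T, T, T]
r6 m[wet→φ5] = [F, T, T]
r6 m[wet→φ9] = [T, F, T]
r6 m[wind→φ0] = [T, F, T]
r6 m[wind→φ3] = [F, F, T]
r6 m[wind→φ5] = [F, F, T]
r6 m[rain→φ4] = [T, T, T]
r6 m[sprk→φ2] = [F, F, T]
r6 m[sprk→φ4] = [F, F, T]
r6 m[sprk→φ6] = [F, F, T]
r6 m[sprk→φ8] = [F, F, T]
r6 m[sprk→φ10] = [F, F, T]
r6 m[cld→φ1] = [T, F, T]
r6 m[cld→φ2] = [T, T, F]
r6 m[fog→φ3] = [T, T, T]
r7 m[φ0→snow] = [T, T, T]
r7 m[φ0→wind] = [F, F, T]
r7 m[φ1→snow] = [T, T, T]
r7 m[φ1→cld] = [T, T, F]
r7 m[φ2→sprk] = [F, T, T]
r7 m[φ2→cld] = [T, F, T]
r7 m[φ3→wind] = [T, T, T]
r7 m[φ3→fog] = [T, T, T]
r7 m[φ4→rain] = [T, T, F]
r7 m[φ4→sprk] = [T, T, T]
r7 m[φ5→wet] = [T, F, T]
r7 m[φ5→wind] = [T, F, T]
r7 m[φ6→sprk] = [F, F, T]
r7 m[φ7→snow] = [F, F, T]
r7 m[φ8→sprk] = [T, F, T]
r7 m[φ9→wet] = [F, T, T]
r7 m[φ10→sprk] = [T, T, T]
r7 m[snow→φ0] = [F, F, T]
r7 m[snow→φ1] = [F, F, T]
r7 m[snow→φ7] = [T, T, T]
r7 m[wet→φ5] = [F, T, T]
r7 m[wet→φ9] = [T, F, T]
r7 m[wind→φ0] = [T, F, T]
r7 m[wind→φ3] = [F, F, T]
r7 m[wind→φ5] = [F, F, T]
r7 m[rain→φ4] = [T, T, T]
r7 m[sprk→φ2] = [F, F, T]
r7 m[sprk→φ4] = [F, F, T]
r7 m[sprk→φ6] = [F, F, T]
r7 m[sprk→φ8] = [F, F, T]
r7 m[sprk→φ10] = [F, F, T]
r7 m[cld→φ1] = [T, F, T]
r7 m[cld→φ2] = [T, T, F]
r7 m[fog→φ3] = [T, T, T]
fixed point reached at round 7
b[wind] = ⊗ incoming = [F, F, T]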